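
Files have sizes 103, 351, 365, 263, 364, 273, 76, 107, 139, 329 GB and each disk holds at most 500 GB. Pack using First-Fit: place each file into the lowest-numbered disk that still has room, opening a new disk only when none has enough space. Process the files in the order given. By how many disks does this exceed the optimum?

First-Fit: [103,351] [365,76] [263,107] [364] [273,139] [329] → 6 disks.
6 files exceed 250 GB (half the capacity), and no two of those can share a disk, so at least 6 disks are needed.
So 6 is already optimal.

0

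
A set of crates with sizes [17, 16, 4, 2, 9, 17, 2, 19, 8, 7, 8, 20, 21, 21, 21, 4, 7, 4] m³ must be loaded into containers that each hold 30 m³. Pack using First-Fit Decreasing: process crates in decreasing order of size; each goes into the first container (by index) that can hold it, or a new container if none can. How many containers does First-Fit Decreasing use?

Sorted descending: 21, 21, 21, 20, 19, 17, 17, 16, 9, 8, 8, 7, 7, 4, 4, 4, 2, 2.
container 1: place 21 m³, 9 m³ left
container 2: place 21 m³, 9 m³ left
container 3: place 21 m³, 9 m³ left
container 4: place 20 m³, 10 m³ left
container 5: place 19 m³, 11 m³ left
container 6: place 17 m³, 13 m³ left
container 7: place 17 m³, 13 m³ left
container 8: place 16 m³, 14 m³ left
container 1: place 9 m³, 0 m³ left
container 2: place 8 m³, 1 m³ left
container 3: place 8 m³, 1 m³ left
container 4: place 7 m³, 3 m³ left
container 5: place 7 m³, 4 m³ left
container 5: place 4 m³, 0 m³ left
container 6: place 4 m³, 9 m³ left
container 6: place 4 m³, 5 m³ left
container 4: place 2 m³, 1 m³ left
container 6: place 2 m³, 3 m³ left
Final containers: [21,9] [21,8] [21,8] [20,7,2] [19,7,4] [17,4,4,2] [17] [16].

8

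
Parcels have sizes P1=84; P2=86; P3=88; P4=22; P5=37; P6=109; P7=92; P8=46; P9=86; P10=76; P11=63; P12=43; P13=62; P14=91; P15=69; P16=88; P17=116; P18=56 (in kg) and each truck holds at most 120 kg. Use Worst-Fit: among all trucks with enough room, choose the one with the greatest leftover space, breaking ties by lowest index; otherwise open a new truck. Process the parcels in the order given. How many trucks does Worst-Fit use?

14

Put P1 (84 kg) in truck 1; 36 kg remain.
Put P2 (86 kg) in truck 2; 34 kg remain.
Put P3 (88 kg) in truck 3; 32 kg remain.
Put P4 (22 kg) in truck 1; 14 kg remain.
Put P5 (37 kg) in truck 4; 83 kg remain.
Put P6 (109 kg) in truck 5; 11 kg remain.
Put P7 (92 kg) in truck 6; 28 kg remain.
Put P8 (46 kg) in truck 4; 37 kg remain.
Put P9 (86 kg) in truck 7; 34 kg remain.
Put P10 (76 kg) in truck 8; 44 kg remain.
Put P11 (63 kg) in truck 9; 57 kg remain.
Put P12 (43 kg) in truck 9; 14 kg remain.
Put P13 (62 kg) in truck 10; 58 kg remain.
Put P14 (91 kg) in truck 11; 29 kg remain.
Put P15 (69 kg) in truck 12; 51 kg remain.
Put P16 (88 kg) in truck 13; 32 kg remain.
Put P17 (116 kg) in truck 14; 4 kg remain.
Put P18 (56 kg) in truck 10; 2 kg remain.
Final trucks: [84,22] [86] [88] [37,46] [109] [92] [86] [76] [63,43] [62,56] [91] [69] [88] [116].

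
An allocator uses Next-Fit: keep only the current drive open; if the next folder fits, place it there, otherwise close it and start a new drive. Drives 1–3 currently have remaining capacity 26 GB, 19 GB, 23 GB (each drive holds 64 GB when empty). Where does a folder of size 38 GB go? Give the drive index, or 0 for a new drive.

Next-Fit only looks at drive 3, which has 23 GB free.
38 GB does not fit, so a new drive is opened.

0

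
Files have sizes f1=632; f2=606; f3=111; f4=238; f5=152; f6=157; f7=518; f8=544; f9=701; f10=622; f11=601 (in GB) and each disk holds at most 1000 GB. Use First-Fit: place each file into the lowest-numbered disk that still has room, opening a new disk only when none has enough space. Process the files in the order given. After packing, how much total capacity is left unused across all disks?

2118

f1 (632 GB) → disk 1 (remaining 368 GB)
f2 (606 GB) → disk 2 (remaining 394 GB)
f3 (111 GB) → disk 1 (remaining 257 GB)
f4 (238 GB) → disk 1 (remaining 19 GB)
f5 (152 GB) → disk 2 (remaining 242 GB)
f6 (157 GB) → disk 2 (remaining 85 GB)
f7 (518 GB) → disk 3 (remaining 482 GB)
f8 (544 GB) → disk 4 (remaining 456 GB)
f9 (701 GB) → disk 5 (remaining 299 GB)
f10 (622 GB) → disk 6 (remaining 378 GB)
f11 (601 GB) → disk 7 (remaining 399 GB)
7 disks × 1000 GB = 7000 GB; used 4882 GB; unused 2118 GB.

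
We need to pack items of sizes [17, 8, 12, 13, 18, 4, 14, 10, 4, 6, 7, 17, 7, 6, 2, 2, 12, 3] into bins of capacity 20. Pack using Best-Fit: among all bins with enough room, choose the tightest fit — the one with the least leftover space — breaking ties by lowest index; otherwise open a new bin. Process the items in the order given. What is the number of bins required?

9 bins

Put 17 in bin 1; 3 remain.
Put 8 in bin 2; 12 remain.
Put 12 in bin 2; 0 remain.
Put 13 in bin 3; 7 remain.
Put 18 in bin 4; 2 remain.
Put 4 in bin 3; 3 remain.
Put 14 in bin 5; 6 remain.
Put 10 in bin 6; 10 remain.
Put 4 in bin 5; 2 remain.
Put 6 in bin 6; 4 remain.
Put 7 in bin 7; 13 remain.
Put 17 in bin 8; 3 remain.
Put 7 in bin 7; 6 remain.
Put 6 in bin 7; 0 remain.
Put 2 in bin 4; 0 remain.
Put 2 in bin 5; 0 remain.
Put 12 in bin 9; 8 remain.
Put 3 in bin 1; 0 remain.
Final bins: [17,3] [8,12] [13,4] [18,2] [14,4,2] [10,6] [7,7,6] [17] [12].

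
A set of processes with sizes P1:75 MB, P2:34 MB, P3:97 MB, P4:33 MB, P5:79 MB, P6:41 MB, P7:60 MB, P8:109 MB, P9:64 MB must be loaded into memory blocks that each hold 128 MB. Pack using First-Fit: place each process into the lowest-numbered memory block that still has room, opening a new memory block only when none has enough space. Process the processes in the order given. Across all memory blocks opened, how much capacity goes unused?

176

P1 (75 MB) → memory block 1 (remaining 53 MB)
P2 (34 MB) → memory block 1 (remaining 19 MB)
P3 (97 MB) → memory block 2 (remaining 31 MB)
P4 (33 MB) → memory block 3 (remaining 95 MB)
P5 (79 MB) → memory block 3 (remaining 16 MB)
P6 (41 MB) → memory block 4 (remaining 87 MB)
P7 (60 MB) → memory block 4 (remaining 27 MB)
P8 (109 MB) → memory block 5 (remaining 19 MB)
P9 (64 MB) → memory block 6 (remaining 64 MB)
6 memory blocks × 128 MB = 768 MB; used 592 MB; unused 176 MB.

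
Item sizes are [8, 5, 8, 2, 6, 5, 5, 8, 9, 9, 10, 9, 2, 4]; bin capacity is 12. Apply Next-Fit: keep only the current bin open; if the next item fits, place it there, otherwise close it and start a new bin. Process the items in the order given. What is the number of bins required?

11

bin 1: place 8, 4 left
bin 2: place 5, 7 left
bin 3: place 8, 4 left
bin 3: place 2, 2 left
bin 4: place 6, 6 left
bin 4: place 5, 1 left
bin 5: place 5, 7 left
bin 6: place 8, 4 left
bin 7: place 9, 3 left
bin 8: place 9, 3 left
bin 9: place 10, 2 left
bin 10: place 9, 3 left
bin 10: place 2, 1 left
bin 11: place 4, 8 left
Final bins: [8] [5] [8,2] [6,5] [5] [8] [9] [9] [10] [9,2] [4].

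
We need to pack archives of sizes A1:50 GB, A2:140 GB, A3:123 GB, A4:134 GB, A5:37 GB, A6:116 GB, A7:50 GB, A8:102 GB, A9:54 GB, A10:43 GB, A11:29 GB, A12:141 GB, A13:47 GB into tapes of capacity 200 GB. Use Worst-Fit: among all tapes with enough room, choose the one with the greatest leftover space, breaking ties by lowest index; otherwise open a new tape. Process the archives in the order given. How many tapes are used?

6

Put A1 (50 GB) in tape 1; 150 GB remain.
Put A2 (140 GB) in tape 1; 10 GB remain.
Put A3 (123 GB) in tape 2; 77 GB remain.
Put A4 (134 GB) in tape 3; 66 GB remain.
Put A5 (37 GB) in tape 2; 40 GB remain.
Put A6 (116 GB) in tape 4; 84 GB remain.
Put A7 (50 GB) in tape 4; 34 GB remain.
Put A8 (102 GB) in tape 5; 98 GB remain.
Put A9 (54 GB) in tape 5; 44 GB remain.
Put A10 (43 GB) in tape 3; 23 GB remain.
Put A11 (29 GB) in tape 5; 15 GB remain.
Put A12 (141 GB) in tape 6; 59 GB remain.
Put A13 (47 GB) in tape 6; 12 GB remain.
Final tapes: [50,140] [123,37] [134,43] [116,50] [102,54,29] [141,47].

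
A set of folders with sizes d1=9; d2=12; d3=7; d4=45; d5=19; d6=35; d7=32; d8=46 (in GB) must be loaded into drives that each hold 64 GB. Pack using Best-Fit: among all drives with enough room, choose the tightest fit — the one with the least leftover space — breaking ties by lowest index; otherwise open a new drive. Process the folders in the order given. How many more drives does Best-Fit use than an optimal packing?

Best-Fit: [9,12,7,35] [45,19] [32] [46] → 4 drives.
Total size 205 GB; any packing needs at least ⌈205/64⌉ = 4 drives.
So 4 is already optimal.

0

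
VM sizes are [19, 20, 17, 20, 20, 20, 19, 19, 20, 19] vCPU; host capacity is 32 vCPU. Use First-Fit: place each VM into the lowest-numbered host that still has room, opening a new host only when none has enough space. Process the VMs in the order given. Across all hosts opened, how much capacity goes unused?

Put 19 vCPU in host 1; 13 vCPU remain.
Put 20 vCPU in host 2; 12 vCPU remain.
Put 17 vCPU in host 3; 15 vCPU remain.
Put 20 vCPU in host 4; 12 vCPU remain.
Put 20 vCPU in host 5; 12 vCPU remain.
Put 20 vCPU in host 6; 12 vCPU remain.
Put 19 vCPU in host 7; 13 vCPU remain.
Put 19 vCPU in host 8; 13 vCPU remain.
Put 20 vCPU in host 9; 12 vCPU remain.
Put 19 vCPU in host 10; 13 vCPU remain.
10 hosts × 32 vCPU = 320 vCPU; used 193 vCPU; unused 127 vCPU.

127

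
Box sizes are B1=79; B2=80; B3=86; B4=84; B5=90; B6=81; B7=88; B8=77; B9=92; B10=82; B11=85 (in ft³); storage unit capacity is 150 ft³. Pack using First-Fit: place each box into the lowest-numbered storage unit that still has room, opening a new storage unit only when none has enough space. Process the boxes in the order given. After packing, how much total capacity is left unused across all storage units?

726

Put B1 (79 ft³) in storage unit 1; 71 ft³ remain.
Put B2 (80 ft³) in storage unit 2; 70 ft³ remain.
Put B3 (86 ft³) in storage unit 3; 64 ft³ remain.
Put B4 (84 ft³) in storage unit 4; 66 ft³ remain.
Put B5 (90 ft³) in storage unit 5; 60 ft³ remain.
Put B6 (81 ft³) in storage unit 6; 69 ft³ remain.
Put B7 (88 ft³) in storage unit 7; 62 ft³ remain.
Put B8 (77 ft³) in storage unit 8; 73 ft³ remain.
Put B9 (92 ft³) in storage unit 9; 58 ft³ remain.
Put B10 (82 ft³) in storage unit 10; 68 ft³ remain.
Put B11 (85 ft³) in storage unit 11; 65 ft³ remain.
11 storage units × 150 ft³ = 1650 ft³; used 924 ft³; unused 726 ft³.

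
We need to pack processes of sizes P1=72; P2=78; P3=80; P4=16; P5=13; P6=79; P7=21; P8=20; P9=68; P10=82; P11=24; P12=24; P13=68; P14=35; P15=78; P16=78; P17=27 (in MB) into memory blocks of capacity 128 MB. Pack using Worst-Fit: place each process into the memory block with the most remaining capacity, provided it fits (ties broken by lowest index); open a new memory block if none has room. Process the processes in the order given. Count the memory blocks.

9 memory blocks

P1 (72 MB) → memory block 1 (remaining 56 MB)
P2 (78 MB) → memory block 2 (remaining 50 MB)
P3 (80 MB) → memory block 3 (remaining 48 MB)
P4 (16 MB) → memory block 1 (remaining 40 MB)
P5 (13 MB) → memory block 2 (remaining 37 MB)
P6 (79 MB) → memory block 4 (remaining 49 MB)
P7 (21 MB) → memory block 4 (remaining 28 MB)
P8 (20 MB) → memory block 3 (remaining 28 MB)
P9 (68 MB) → memory block 5 (remaining 60 MB)
P10 (82 MB) → memory block 6 (remaining 46 MB)
P11 (24 MB) → memory block 5 (remaining 36 MB)
P12 (24 MB) → memory block 6 (remaining 22 MB)
P13 (68 MB) → memory block 7 (remaining 60 MB)
P14 (35 MB) → memory block 7 (remaining 25 MB)
P15 (78 MB) → memory block 8 (remaining 50 MB)
P16 (78 MB) → memory block 9 (remaining 50 MB)
P17 (27 MB) → memory block 8 (remaining 23 MB)
Final memory blocks: [72,16] [78,13] [80,20] [79,21] [68,24] [82,24] [68,35] [78,27] [78].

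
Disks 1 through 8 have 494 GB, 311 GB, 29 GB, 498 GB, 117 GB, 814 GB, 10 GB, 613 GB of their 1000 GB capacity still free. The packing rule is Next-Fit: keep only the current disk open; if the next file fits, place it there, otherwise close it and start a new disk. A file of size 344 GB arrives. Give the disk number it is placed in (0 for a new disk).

8

Next-Fit only looks at disk 8, which has 613 GB free.
344 GB fits there.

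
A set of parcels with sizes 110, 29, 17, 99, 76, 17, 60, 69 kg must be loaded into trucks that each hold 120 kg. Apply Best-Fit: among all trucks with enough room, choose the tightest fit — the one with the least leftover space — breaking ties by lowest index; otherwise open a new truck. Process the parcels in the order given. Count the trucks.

5

truck 1: place 110 kg, 10 kg left
truck 2: place 29 kg, 91 kg left
truck 2: place 17 kg, 74 kg left
truck 3: place 99 kg, 21 kg left
truck 4: place 76 kg, 44 kg left
truck 3: place 17 kg, 4 kg left
truck 2: place 60 kg, 14 kg left
truck 5: place 69 kg, 51 kg left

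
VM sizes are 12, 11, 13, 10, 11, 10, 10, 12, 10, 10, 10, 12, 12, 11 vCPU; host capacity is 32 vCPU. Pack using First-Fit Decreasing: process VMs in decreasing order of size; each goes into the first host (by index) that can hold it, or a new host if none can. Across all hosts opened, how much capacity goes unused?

Sorted descending: 13, 12, 12, 12, 12, 11, 11, 11, 10, 10, 10, 10, 10, 10.
13 vCPU → host 1 (remaining 19 vCPU)
12 vCPU → host 1 (remaining 7 vCPU)
12 vCPU → host 2 (remaining 20 vCPU)
12 vCPU → host 2 (remaining 8 vCPU)
12 vCPU → host 3 (remaining 20 vCPU)
11 vCPU → host 3 (remaining 9 vCPU)
11 vCPU → host 4 (remaining 21 vCPU)
11 vCPU → host 4 (remaining 10 vCPU)
10 vCPU → host 4 (remaining 0 vCPU)
10 vCPU → host 5 (remaining 22 vCPU)
10 vCPU → host 5 (remaining 12 vCPU)
10 vCPU → host 5 (remaining 2 vCPU)
10 vCPU → host 6 (remaining 22 vCPU)
10 vCPU → host 6 (remaining 12 vCPU)
6 hosts × 32 vCPU = 192 vCPU; used 154 vCPU; unused 38 vCPU.

38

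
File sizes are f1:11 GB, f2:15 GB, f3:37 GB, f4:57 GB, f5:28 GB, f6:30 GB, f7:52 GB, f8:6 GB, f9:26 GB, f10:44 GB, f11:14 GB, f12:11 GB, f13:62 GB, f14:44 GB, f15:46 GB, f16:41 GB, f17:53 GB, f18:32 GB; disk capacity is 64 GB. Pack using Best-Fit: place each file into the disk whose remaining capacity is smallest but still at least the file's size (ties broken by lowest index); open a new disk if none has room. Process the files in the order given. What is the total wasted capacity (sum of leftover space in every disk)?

95

Put f1 (11 GB) in disk 1; 53 GB remain.
Put f2 (15 GB) in disk 1; 38 GB remain.
Put f3 (37 GB) in disk 1; 1 GB remain.
Put f4 (57 GB) in disk 2; 7 GB remain.
Put f5 (28 GB) in disk 3; 36 GB remain.
Put f6 (30 GB) in disk 3; 6 GB remain.
Put f7 (52 GB) in disk 4; 12 GB remain.
Put f8 (6 GB) in disk 3; 0 GB remain.
Put f9 (26 GB) in disk 5; 38 GB remain.
Put f10 (44 GB) in disk 6; 20 GB remain.
Put f11 (14 GB) in disk 6; 6 GB remain.
Put f12 (11 GB) in disk 4; 1 GB remain.
Put f13 (62 GB) in disk 7; 2 GB remain.
Put f14 (44 GB) in disk 8; 20 GB remain.
Put f15 (46 GB) in disk 9; 18 GB remain.
Put f16 (41 GB) in disk 10; 23 GB remain.
Put f17 (53 GB) in disk 11; 11 GB remain.
Put f18 (32 GB) in disk 5; 6 GB remain.
11 disks × 64 GB = 704 GB; used 609 GB; unused 95 GB.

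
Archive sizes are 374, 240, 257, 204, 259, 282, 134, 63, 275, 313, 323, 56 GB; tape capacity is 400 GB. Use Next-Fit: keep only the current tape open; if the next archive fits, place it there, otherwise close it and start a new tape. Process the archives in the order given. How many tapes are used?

10

Put 374 GB in tape 1; 26 GB remain.
Put 240 GB in tape 2; 160 GB remain.
Put 257 GB in tape 3; 143 GB remain.
Put 204 GB in tape 4; 196 GB remain.
Put 259 GB in tape 5; 141 GB remain.
Put 282 GB in tape 6; 118 GB remain.
Put 134 GB in tape 7; 266 GB remain.
Put 63 GB in tape 7; 203 GB remain.
Put 275 GB in tape 8; 125 GB remain.
Put 313 GB in tape 9; 87 GB remain.
Put 323 GB in tape 10; 77 GB remain.
Put 56 GB in tape 10; 21 GB remain.
Final tapes: [374] [240] [257] [204] [259] [282] [134,63] [275] [313] [323,56].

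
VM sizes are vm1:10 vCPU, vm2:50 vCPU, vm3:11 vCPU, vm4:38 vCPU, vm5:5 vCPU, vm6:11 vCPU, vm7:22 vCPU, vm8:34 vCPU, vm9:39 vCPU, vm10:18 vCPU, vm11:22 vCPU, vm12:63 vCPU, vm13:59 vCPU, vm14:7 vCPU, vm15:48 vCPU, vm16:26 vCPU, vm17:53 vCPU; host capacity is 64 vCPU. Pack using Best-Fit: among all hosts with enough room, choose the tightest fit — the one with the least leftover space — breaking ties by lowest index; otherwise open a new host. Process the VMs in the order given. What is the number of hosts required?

vm1 (10 vCPU) → host 1 (remaining 54 vCPU)
vm2 (50 vCPU) → host 1 (remaining 4 vCPU)
vm3 (11 vCPU) → host 2 (remaining 53 vCPU)
vm4 (38 vCPU) → host 2 (remaining 15 vCPU)
vm5 (5 vCPU) → host 2 (remaining 10 vCPU)
vm6 (11 vCPU) → host 3 (remaining 53 vCPU)
vm7 (22 vCPU) → host 3 (remaining 31 vCPU)
vm8 (34 vCPU) → host 4 (remaining 30 vCPU)
vm9 (39 vCPU) → host 5 (remaining 25 vCPU)
vm10 (18 vCPU) → host 5 (remaining 7 vCPU)
vm11 (22 vCPU) → host 4 (remaining 8 vCPU)
vm12 (63 vCPU) → host 6 (remaining 1 vCPU)
vm13 (59 vCPU) → host 7 (remaining 5 vCPU)
vm14 (7 vCPU) → host 5 (remaining 0 vCPU)
vm15 (48 vCPU) → host 8 (remaining 16 vCPU)
vm16 (26 vCPU) → host 3 (remaining 5 vCPU)
vm17 (53 vCPU) → host 9 (remaining 11 vCPU)
Final hosts: [10,50] [11,38,5] [11,22,26] [34,22] [39,18,7] [63] [59] [48] [53].

9 hosts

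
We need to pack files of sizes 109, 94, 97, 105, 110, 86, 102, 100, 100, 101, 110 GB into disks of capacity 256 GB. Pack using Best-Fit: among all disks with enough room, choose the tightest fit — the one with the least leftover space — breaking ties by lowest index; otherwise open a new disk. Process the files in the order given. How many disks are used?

6

Put 109 GB in disk 1; 147 GB remain.
Put 94 GB in disk 1; 53 GB remain.
Put 97 GB in disk 2; 159 GB remain.
Put 105 GB in disk 2; 54 GB remain.
Put 110 GB in disk 3; 146 GB remain.
Put 86 GB in disk 3; 60 GB remain.
Put 102 GB in disk 4; 154 GB remain.
Put 100 GB in disk 4; 54 GB remain.
Put 100 GB in disk 5; 156 GB remain.
Put 101 GB in disk 5; 55 GB remain.
Put 110 GB in disk 6; 146 GB remain.
Final disks: [109,94] [97,105] [110,86] [102,100] [100,101] [110].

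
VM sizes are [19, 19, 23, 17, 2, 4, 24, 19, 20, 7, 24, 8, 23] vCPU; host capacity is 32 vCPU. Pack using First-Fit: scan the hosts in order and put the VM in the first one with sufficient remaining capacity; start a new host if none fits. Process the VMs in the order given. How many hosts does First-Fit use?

9

19 vCPU → host 1 (remaining 13 vCPU)
19 vCPU → host 2 (remaining 13 vCPU)
23 vCPU → host 3 (remaining 9 vCPU)
17 vCPU → host 4 (remaining 15 vCPU)
2 vCPU → host 1 (remaining 11 vCPU)
4 vCPU → host 1 (remaining 7 vCPU)
24 vCPU → host 5 (remaining 8 vCPU)
19 vCPU → host 6 (remaining 13 vCPU)
20 vCPU → host 7 (remaining 12 vCPU)
7 vCPU → host 1 (remaining 0 vCPU)
24 vCPU → host 8 (remaining 8 vCPU)
8 vCPU → host 2 (remaining 5 vCPU)
23 vCPU → host 9 (remaining 9 vCPU)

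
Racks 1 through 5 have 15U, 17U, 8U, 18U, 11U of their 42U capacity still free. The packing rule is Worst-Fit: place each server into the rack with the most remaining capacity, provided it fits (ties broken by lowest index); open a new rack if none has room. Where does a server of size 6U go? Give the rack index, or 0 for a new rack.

4

Racks with room: rack 1 (15U), rack 2 (17U), rack 3 (8U), rack 4 (18U), rack 5 (11U).
Most room is rack 4 with 18U free.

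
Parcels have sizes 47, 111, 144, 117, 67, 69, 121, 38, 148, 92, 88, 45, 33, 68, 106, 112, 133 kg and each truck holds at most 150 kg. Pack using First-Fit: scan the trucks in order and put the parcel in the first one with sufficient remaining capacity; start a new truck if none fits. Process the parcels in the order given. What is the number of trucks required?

13

47 kg → truck 1 (remaining 103 kg)
111 kg → truck 2 (remaining 39 kg)
144 kg → truck 3 (remaining 6 kg)
117 kg → truck 4 (remaining 33 kg)
67 kg → truck 1 (remaining 36 kg)
69 kg → truck 5 (remaining 81 kg)
121 kg → truck 6 (remaining 29 kg)
38 kg → truck 2 (remaining 1 kg)
148 kg → truck 7 (remaining 2 kg)
92 kg → truck 8 (remaining 58 kg)
88 kg → truck 9 (remaining 62 kg)
45 kg → truck 5 (remaining 36 kg)
33 kg → truck 1 (remaining 3 kg)
68 kg → truck 10 (remaining 82 kg)
106 kg → truck 11 (remaining 44 kg)
112 kg → truck 12 (remaining 38 kg)
133 kg → truck 13 (remaining 17 kg)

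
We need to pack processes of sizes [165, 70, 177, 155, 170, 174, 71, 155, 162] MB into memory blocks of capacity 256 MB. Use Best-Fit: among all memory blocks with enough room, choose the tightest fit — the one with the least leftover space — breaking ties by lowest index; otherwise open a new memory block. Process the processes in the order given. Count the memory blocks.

Put 165 MB in memory block 1; 91 MB remain.
Put 70 MB in memory block 1; 21 MB remain.
Put 177 MB in memory block 2; 79 MB remain.
Put 155 MB in memory block 3; 101 MB remain.
Put 170 MB in memory block 4; 86 MB remain.
Put 174 MB in memory block 5; 82 MB remain.
Put 71 MB in memory block 2; 8 MB remain.
Put 155 MB in memory block 6; 101 MB remain.
Put 162 MB in memory block 7; 94 MB remain.
Final memory blocks: [165,70] [177,71] [155] [170] [174] [155] [162].

7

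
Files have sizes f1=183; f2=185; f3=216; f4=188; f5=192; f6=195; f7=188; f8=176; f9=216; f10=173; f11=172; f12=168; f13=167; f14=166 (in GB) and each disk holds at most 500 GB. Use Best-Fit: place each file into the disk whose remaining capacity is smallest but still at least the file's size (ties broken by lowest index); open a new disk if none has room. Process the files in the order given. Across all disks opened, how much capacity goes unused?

disk 1: place f1 (183 GB), 317 GB left
disk 1: place f2 (185 GB), 132 GB left
disk 2: place f3 (216 GB), 284 GB left
disk 2: place f4 (188 GB), 96 GB left
disk 3: place f5 (192 GB), 308 GB left
disk 3: place f6 (195 GB), 113 GB left
disk 4: place f7 (188 GB), 312 GB left
disk 4: place f8 (176 GB), 136 GB left
disk 5: place f9 (216 GB), 284 GB left
disk 5: place f10 (173 GB), 111 GB left
disk 6: place f11 (172 GB), 328 GB left
disk 6: place f12 (168 GB), 160 GB left
disk 7: place f13 (167 GB), 333 GB left
disk 7: place f14 (166 GB), 167 GB left
7 disks × 500 GB = 3500 GB; used 2585 GB; unused 915 GB.

915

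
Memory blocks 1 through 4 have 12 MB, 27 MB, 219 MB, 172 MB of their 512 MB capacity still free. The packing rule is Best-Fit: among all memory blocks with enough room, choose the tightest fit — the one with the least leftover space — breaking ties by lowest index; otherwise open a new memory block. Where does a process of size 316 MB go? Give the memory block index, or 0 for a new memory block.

No memory block has ≥ 316 MB free, so a new memory block is opened.

0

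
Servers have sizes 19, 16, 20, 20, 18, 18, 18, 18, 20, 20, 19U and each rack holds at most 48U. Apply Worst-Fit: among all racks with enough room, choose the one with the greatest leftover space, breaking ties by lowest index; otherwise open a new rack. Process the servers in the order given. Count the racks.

6 racks

Put 19U in rack 1; 29U remain.
Put 16U in rack 1; 13U remain.
Put 20U in rack 2; 28U remain.
Put 20U in rack 2; 8U remain.
Put 18U in rack 3; 30U remain.
Put 18U in rack 3; 12U remain.
Put 18U in rack 4; 30U remain.
Put 18U in rack 4; 12U remain.
Put 20U in rack 5; 28U remain.
Put 20U in rack 5; 8U remain.
Put 19U in rack 6; 29U remain.
Final racks: [19,16] [20,20] [18,18] [18,18] [20,20] [19].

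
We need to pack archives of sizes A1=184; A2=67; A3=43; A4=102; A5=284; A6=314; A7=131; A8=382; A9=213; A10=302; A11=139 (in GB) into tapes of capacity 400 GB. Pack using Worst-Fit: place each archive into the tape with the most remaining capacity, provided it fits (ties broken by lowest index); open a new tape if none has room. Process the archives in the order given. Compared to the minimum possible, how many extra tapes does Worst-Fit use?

1

Worst-Fit: [184,67,43,102] [284] [314] [131,213] [382] [302] [139] → 7 tapes.
Total size 2161 GB; any packing needs at least ⌈2161/400⌉ = 6 tapes.
An optimal packing achieves that bound: [382] [314,67] [302,43] [284,102] [213,184] [139,131] → 6 tapes.
Excess: 7 − 6 = 1.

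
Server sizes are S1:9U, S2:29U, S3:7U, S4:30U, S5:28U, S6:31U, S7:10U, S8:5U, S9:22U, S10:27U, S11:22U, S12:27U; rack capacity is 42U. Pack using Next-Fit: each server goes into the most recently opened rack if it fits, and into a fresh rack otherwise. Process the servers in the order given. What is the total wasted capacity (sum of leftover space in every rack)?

rack 1: place S1 (9U), 33U left
rack 1: place S2 (29U), 4U left
rack 2: place S3 (7U), 35U left
rack 2: place S4 (30U), 5U left
rack 3: place S5 (28U), 14U left
rack 4: place S6 (31U), 11U left
rack 4: place S7 (10U), 1U left
rack 5: place S8 (5U), 37U left
rack 5: place S9 (22U), 15U left
rack 6: place S10 (27U), 15U left
rack 7: place S11 (22U), 20U left
rack 8: place S12 (27U), 15U left
8 racks × 42U = 336U; used 247U; unused 89U.

89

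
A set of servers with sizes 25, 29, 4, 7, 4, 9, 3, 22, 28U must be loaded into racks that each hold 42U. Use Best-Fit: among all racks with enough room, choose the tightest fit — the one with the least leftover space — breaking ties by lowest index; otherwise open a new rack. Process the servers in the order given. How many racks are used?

Put 25U in rack 1; 17U remain.
Put 29U in rack 2; 13U remain.
Put 4U in rack 2; 9U remain.
Put 7U in rack 2; 2U remain.
Put 4U in rack 1; 13U remain.
Put 9U in rack 1; 4U remain.
Put 3U in rack 1; 1U remain.
Put 22U in rack 3; 20U remain.
Put 28U in rack 4; 14U remain.
Final racks: [25,4,9,3] [29,4,7] [22] [28].

4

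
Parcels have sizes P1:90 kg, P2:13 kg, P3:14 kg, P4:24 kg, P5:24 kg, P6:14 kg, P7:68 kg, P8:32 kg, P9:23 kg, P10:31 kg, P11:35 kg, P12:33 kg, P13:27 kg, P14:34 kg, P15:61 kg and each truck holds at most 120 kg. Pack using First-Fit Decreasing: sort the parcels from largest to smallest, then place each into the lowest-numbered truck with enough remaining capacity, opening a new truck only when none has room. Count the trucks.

Sorted descending: 90, 68, 61, 35, 34, 33, 32, 31, 27, 24, 24, 23, 14, 14, 13.
Put 90 kg in truck 1; 30 kg remain.
Put 68 kg in truck 2; 52 kg remain.
Put 61 kg in truck 3; 59 kg remain.
Put 35 kg in truck 2; 17 kg remain.
Put 34 kg in truck 3; 25 kg remain.
Put 33 kg in truck 4; 87 kg remain.
Put 32 kg in truck 4; 55 kg remain.
Put 31 kg in truck 4; 24 kg remain.
Put 27 kg in truck 1; 3 kg remain.
Put 24 kg in truck 3; 1 kg remain.
Put 24 kg in truck 4; 0 kg remain.
Put 23 kg in truck 5; 97 kg remain.
Put 14 kg in truck 2; 3 kg remain.
Put 14 kg in truck 5; 83 kg remain.
Put 13 kg in truck 5; 70 kg remain.
Final trucks: [90,27] [68,35,14] [61,34,24] [33,32,31,24] [23,14,13].

5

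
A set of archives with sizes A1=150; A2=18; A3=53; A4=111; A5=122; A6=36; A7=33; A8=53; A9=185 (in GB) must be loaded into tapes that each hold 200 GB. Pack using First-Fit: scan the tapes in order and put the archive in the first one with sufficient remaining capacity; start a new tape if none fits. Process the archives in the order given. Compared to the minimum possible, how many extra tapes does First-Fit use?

1

First-Fit: [150,18] [53,111,36] [122,33] [53] [185] → 5 tapes.
Total size 761 GB; any packing needs at least ⌈761/200⌉ = 4 tapes.
An optimal packing achieves that bound: [185] [150,36] [122,53,18] [111,53,33] → 4 tapes.
Excess: 5 − 4 = 1.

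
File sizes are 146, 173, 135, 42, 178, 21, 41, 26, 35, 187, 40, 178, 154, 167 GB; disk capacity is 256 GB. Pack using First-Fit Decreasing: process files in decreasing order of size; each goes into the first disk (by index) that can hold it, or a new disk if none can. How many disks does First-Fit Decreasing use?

8

Sorted descending: 187, 178, 178, 173, 167, 154, 146, 135, 42, 41, 40, 35, 26, 21.
187 GB → disk 1 (remaining 69 GB)
178 GB → disk 2 (remaining 78 GB)
178 GB → disk 3 (remaining 78 GB)
173 GB → disk 4 (remaining 83 GB)
167 GB → disk 5 (remaining 89 GB)
154 GB → disk 6 (remaining 102 GB)
146 GB → disk 7 (remaining 110 GB)
135 GB → disk 8 (remaining 121 GB)
42 GB → disk 1 (remaining 27 GB)
41 GB → disk 2 (remaining 37 GB)
40 GB → disk 3 (remaining 38 GB)
35 GB → disk 2 (remaining 2 GB)
26 GB → disk 1 (remaining 1 GB)
21 GB → disk 3 (remaining 17 GB)
Final disks: [187,42,26] [178,41,35] [178,40,21] [173] [167] [154] [146] [135].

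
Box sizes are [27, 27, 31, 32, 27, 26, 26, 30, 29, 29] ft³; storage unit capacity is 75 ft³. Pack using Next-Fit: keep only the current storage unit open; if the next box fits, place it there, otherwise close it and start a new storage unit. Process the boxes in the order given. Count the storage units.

27 ft³ → storage unit 1 (remaining 48 ft³)
27 ft³ → storage unit 1 (remaining 21 ft³)
31 ft³ → storage unit 2 (remaining 44 ft³)
32 ft³ → storage unit 2 (remaining 12 ft³)
27 ft³ → storage unit 3 (remaining 48 ft³)
26 ft³ → storage unit 3 (remaining 22 ft³)
26 ft³ → storage unit 4 (remaining 49 ft³)
30 ft³ → storage unit 4 (remaining 19 ft³)
29 ft³ → storage unit 5 (remaining 46 ft³)
29 ft³ → storage unit 5 (remaining 17 ft³)

5 storage units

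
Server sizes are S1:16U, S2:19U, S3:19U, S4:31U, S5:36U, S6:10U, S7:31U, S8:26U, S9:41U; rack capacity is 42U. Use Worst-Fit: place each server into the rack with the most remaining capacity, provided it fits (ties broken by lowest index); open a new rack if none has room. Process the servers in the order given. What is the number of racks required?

rack 1: place S1 (16U), 26U left
rack 1: place S2 (19U), 7U left
rack 2: place S3 (19U), 23U left
rack 3: place S4 (31U), 11U left
rack 4: place S5 (36U), 6U left
rack 2: place S6 (10U), 13U left
rack 5: place S7 (31U), 11U left
rack 6: place S8 (26U), 16U left
rack 7: place S9 (41U), 1U left
Final racks: [16,19] [19,10] [31] [36] [31] [26] [41].

7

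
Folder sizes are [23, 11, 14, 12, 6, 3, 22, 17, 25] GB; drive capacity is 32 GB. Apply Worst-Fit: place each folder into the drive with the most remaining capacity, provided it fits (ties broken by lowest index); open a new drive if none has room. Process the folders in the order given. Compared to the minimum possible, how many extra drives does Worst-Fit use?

1

Worst-Fit: [23] [11,14] [12,6,3] [22] [17] [25] → 6 drives.
Total size 133 GB; any packing needs at least ⌈133/32⌉ = 5 drives.
An optimal packing achieves that bound: [25,6] [23,3] [22] [17,14] [12,11] → 5 drives.
Excess: 6 − 5 = 1.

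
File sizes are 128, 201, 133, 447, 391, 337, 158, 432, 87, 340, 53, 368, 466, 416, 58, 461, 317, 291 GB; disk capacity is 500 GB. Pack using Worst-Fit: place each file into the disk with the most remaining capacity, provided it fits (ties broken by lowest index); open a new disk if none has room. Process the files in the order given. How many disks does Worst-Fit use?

12 disks

disk 1: place 128 GB, 372 GB left
disk 1: place 201 GB, 171 GB left
disk 1: place 133 GB, 38 GB left
disk 2: place 447 GB, 53 GB left
disk 3: place 391 GB, 109 GB left
disk 4: place 337 GB, 163 GB left
disk 4: place 158 GB, 5 GB left
disk 5: place 432 GB, 68 GB left
disk 3: place 87 GB, 22 GB left
disk 6: place 340 GB, 160 GB left
disk 6: place 53 GB, 107 GB left
disk 7: place 368 GB, 132 GB left
disk 8: place 466 GB, 34 GB left
disk 9: place 416 GB, 84 GB left
disk 7: place 58 GB, 74 GB left
disk 10: place 461 GB, 39 GB left
disk 11: place 317 GB, 183 GB left
disk 12: place 291 GB, 209 GB left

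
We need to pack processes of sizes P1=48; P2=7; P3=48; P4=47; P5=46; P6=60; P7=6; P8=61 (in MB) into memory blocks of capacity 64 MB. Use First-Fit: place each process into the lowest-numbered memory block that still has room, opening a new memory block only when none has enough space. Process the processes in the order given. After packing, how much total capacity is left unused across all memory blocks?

memory block 1: place P1 (48 MB), 16 MB left
memory block 1: place P2 (7 MB), 9 MB left
memory block 2: place P3 (48 MB), 16 MB left
memory block 3: place P4 (47 MB), 17 MB left
memory block 4: place P5 (46 MB), 18 MB left
memory block 5: place P6 (60 MB), 4 MB left
memory block 1: place P7 (6 MB), 3 MB left
memory block 6: place P8 (61 MB), 3 MB left
6 memory blocks × 64 MB = 384 MB; used 323 MB; unused 61 MB.

61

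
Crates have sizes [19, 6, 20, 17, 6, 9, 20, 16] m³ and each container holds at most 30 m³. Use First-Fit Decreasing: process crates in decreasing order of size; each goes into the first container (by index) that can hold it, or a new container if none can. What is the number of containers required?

5

Sorted descending: 20, 20, 19, 17, 16, 9, 6, 6.
Put 20 m³ in container 1; 10 m³ remain.
Put 20 m³ in container 2; 10 m³ remain.
Put 19 m³ in container 3; 11 m³ remain.
Put 17 m³ in container 4; 13 m³ remain.
Put 16 m³ in container 5; 14 m³ remain.
Put 9 m³ in container 1; 1 m³ remain.
Put 6 m³ in container 2; 4 m³ remain.
Put 6 m³ in container 3; 5 m³ remain.
Final containers: [20,9] [20,6] [19,6] [17] [16].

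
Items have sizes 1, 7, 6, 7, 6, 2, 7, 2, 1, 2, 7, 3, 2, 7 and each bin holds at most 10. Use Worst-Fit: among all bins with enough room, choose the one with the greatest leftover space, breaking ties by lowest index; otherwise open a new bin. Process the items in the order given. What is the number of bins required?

Put 1 in bin 1; 9 remain.
Put 7 in bin 1; 2 remain.
Put 6 in bin 2; 4 remain.
Put 7 in bin 3; 3 remain.
Put 6 in bin 4; 4 remain.
Put 2 in bin 2; 2 remain.
Put 7 in bin 5; 3 remain.
Put 2 in bin 4; 2 remain.
Put 1 in bin 3; 2 remain.
Put 2 in bin 5; 1 remain.
Put 7 in bin 6; 3 remain.
Put 3 in bin 6; 0 remain.
Put 2 in bin 1; 0 remain.
Put 7 in bin 7; 3 remain.

7 bins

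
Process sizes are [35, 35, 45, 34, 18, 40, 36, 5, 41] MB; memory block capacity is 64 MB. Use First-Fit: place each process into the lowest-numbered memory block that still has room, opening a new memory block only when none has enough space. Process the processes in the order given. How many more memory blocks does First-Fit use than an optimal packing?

0

First-Fit: [35,18,5] [35] [45] [34] [40] [36] [41] → 7 memory blocks.
7 processes exceed 32 MB (half the capacity), and no two of those can share a memory block, so at least 7 memory blocks are needed.
So 7 is already optimal.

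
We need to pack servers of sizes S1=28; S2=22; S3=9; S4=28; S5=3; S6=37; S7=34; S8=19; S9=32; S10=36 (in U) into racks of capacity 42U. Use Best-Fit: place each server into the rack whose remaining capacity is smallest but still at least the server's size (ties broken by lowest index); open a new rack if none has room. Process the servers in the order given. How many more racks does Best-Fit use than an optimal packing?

0

Best-Fit: [28,9,3] [22,19] [28] [37] [34] [32] [36] → 7 racks.
7 servers exceed 21U (half the capacity), and no two of those can share a rack, so at least 7 racks are needed.
So 7 is already optimal.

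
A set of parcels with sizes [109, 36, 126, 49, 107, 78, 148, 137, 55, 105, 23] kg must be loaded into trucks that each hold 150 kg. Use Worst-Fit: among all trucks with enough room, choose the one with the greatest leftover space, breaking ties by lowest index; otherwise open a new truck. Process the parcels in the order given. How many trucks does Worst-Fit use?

Put 109 kg in truck 1; 41 kg remain.
Put 36 kg in truck 1; 5 kg remain.
Put 126 kg in truck 2; 24 kg remain.
Put 49 kg in truck 3; 101 kg remain.
Put 107 kg in truck 4; 43 kg remain.
Put 78 kg in truck 3; 23 kg remain.
Put 148 kg in truck 5; 2 kg remain.
Put 137 kg in truck 6; 13 kg remain.
Put 55 kg in truck 7; 95 kg remain.
Put 105 kg in truck 8; 45 kg remain.
Put 23 kg in truck 7; 72 kg remain.
Final trucks: [109,36] [126] [49,78] [107] [148] [137] [55,23] [105].

8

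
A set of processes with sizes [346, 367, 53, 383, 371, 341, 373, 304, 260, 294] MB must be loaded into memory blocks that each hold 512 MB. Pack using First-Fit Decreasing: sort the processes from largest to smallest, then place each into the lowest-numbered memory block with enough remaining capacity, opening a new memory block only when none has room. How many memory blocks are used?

9

Sorted descending: 383, 373, 371, 367, 346, 341, 304, 294, 260, 53.
383 MB → memory block 1 (remaining 129 MB)
373 MB → memory block 2 (remaining 139 MB)
371 MB → memory block 3 (remaining 141 MB)
367 MB → memory block 4 (remaining 145 MB)
346 MB → memory block 5 (remaining 166 MB)
341 MB → memory block 6 (remaining 171 MB)
304 MB → memory block 7 (remaining 208 MB)
294 MB → memory block 8 (remaining 218 MB)
260 MB → memory block 9 (remaining 252 MB)
53 MB → memory block 1 (remaining 76 MB)
Final memory blocks: [383,53] [373] [371] [367] [346] [341] [304] [294] [260].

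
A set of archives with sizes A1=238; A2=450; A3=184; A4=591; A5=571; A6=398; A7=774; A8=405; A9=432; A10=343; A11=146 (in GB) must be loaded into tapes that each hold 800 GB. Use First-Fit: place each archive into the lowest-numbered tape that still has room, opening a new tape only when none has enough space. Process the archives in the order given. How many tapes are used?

A1 (238 GB) → tape 1 (remaining 562 GB)
A2 (450 GB) → tape 1 (remaining 112 GB)
A3 (184 GB) → tape 2 (remaining 616 GB)
A4 (591 GB) → tape 2 (remaining 25 GB)
A5 (571 GB) → tape 3 (remaining 229 GB)
A6 (398 GB) → tape 4 (remaining 402 GB)
A7 (774 GB) → tape 5 (remaining 26 GB)
A8 (405 GB) → tape 6 (remaining 395 GB)
A9 (432 GB) → tape 7 (remaining 368 GB)
A10 (343 GB) → tape 4 (remaining 59 GB)
A11 (146 GB) → tape 3 (remaining 83 GB)
Final tapes: [238,450] [184,591] [571,146] [398,343] [774] [405] [432].

7 tapes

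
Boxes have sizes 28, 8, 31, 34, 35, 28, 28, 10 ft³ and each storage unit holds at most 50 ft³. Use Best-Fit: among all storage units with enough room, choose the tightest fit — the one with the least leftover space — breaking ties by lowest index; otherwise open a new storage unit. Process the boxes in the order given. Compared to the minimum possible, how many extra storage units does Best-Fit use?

0

Best-Fit: [28,8,10] [31] [34] [35] [28] [28] → 6 storage units.
6 boxes exceed 25 ft³ (half the capacity), and no two of those can share a storage unit, so at least 6 storage units are needed.
So 6 is already optimal.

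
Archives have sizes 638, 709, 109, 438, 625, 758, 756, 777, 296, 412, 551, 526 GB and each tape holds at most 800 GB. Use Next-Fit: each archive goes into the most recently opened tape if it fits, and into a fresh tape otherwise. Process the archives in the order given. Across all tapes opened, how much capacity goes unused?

tape 1: place 638 GB, 162 GB left
tape 2: place 709 GB, 91 GB left
tape 3: place 109 GB, 691 GB left
tape 3: place 438 GB, 253 GB left
tape 4: place 625 GB, 175 GB left
tape 5: place 758 GB, 42 GB left
tape 6: place 756 GB, 44 GB left
tape 7: place 777 GB, 23 GB left
tape 8: place 296 GB, 504 GB left
tape 8: place 412 GB, 92 GB left
tape 9: place 551 GB, 249 GB left
tape 10: place 526 GB, 274 GB left
10 tapes × 800 GB = 8000 GB; used 6595 GB; unused 1405 GB.

1405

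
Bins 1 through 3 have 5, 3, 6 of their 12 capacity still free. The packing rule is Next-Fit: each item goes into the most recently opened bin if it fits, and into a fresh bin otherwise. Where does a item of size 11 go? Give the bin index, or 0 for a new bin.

0

Next-Fit only looks at bin 3, which has 6 free.
11 does not fit, so a new bin is opened.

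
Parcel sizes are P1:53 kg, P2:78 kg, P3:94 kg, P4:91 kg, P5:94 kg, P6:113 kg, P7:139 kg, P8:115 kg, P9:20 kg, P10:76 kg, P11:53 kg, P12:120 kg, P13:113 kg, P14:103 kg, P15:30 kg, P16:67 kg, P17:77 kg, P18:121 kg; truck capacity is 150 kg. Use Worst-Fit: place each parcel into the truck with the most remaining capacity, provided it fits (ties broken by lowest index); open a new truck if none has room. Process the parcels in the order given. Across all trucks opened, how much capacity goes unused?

truck 1: place P1 (53 kg), 97 kg left
truck 1: place P2 (78 kg), 19 kg left
truck 2: place P3 (94 kg), 56 kg left
truck 3: place P4 (91 kg), 59 kg left
truck 4: place P5 (94 kg), 56 kg left
truck 5: place P6 (113 kg), 37 kg left
truck 6: place P7 (139 kg), 11 kg left
truck 7: place P8 (115 kg), 35 kg left
truck 3: place P9 (20 kg), 39 kg left
truck 8: place P10 (76 kg), 74 kg left
truck 8: place P11 (53 kg), 21 kg left
truck 9: place P12 (120 kg), 30 kg left
truck 10: place P13 (113 kg), 37 kg left
truck 11: place P14 (103 kg), 47 kg left
truck 2: place P15 (30 kg), 26 kg left
truck 12: place P16 (67 kg), 83 kg left
truck 12: place P17 (77 kg), 6 kg left
truck 13: place P18 (121 kg), 29 kg left
13 trucks × 150 kg = 1950 kg; used 1557 kg; unused 393 kg.

393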